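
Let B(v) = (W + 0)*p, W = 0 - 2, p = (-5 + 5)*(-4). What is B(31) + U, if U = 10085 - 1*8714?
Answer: 1371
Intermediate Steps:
p = 0 (p = 0*(-4) = 0)
W = -2
U = 1371 (U = 10085 - 8714 = 1371)
B(v) = 0 (B(v) = (-2 + 0)*0 = -2*0 = 0)
B(31) + U = 0 + 1371 = 1371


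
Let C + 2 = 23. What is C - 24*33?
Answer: -771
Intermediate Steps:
C = 21 (C = -2 + 23 = 21)
C - 24*33 = 21 - 24*33 = 21 - 792 = -771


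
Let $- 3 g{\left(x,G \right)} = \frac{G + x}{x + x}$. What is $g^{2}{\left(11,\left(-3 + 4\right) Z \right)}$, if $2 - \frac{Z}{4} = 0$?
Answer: $\frac{361}{4356} \approx 0.082874$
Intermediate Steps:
$Z = 8$ ($Z = 8 - 0 = 8 + 0 = 8$)
$g{\left(x,G \right)} = - \frac{G + x}{6 x}$ ($g{\left(x,G \right)} = - \frac{\left(G + x\right) \frac{1}{x + x}}{3} = - \frac{\left(G + x\right) \frac{1}{2 x}}{3} = - \frac{\frac{1}{2} \frac{1}{x} \left(G + x\right)}{3} = - \frac{G + x}{6 x}$)
$g^{2}{\left(11,\left(-3 + 4\right) Z \right)} = \left(\frac{- \left(-3 + 4\right) 8 - 11}{6 \cdot 11}\right)^{2} = \left(\frac{1}{6} \cdot \frac{1}{11} \left(- 1 \cdot 8 - 11\right)\right)^{2} = \left(\frac{1}{6} \cdot \frac{1}{11} \left(\left(-1\right) 8 - 11\right)\right)^{2} = \left(\frac{1}{6} \cdot \frac{1}{11} \left(-8 - 11\right)\right)^{2} = \left(\frac{1}{6} \cdot \frac{1}{11} \left(-19\right)\right)^{2} = \left(- \frac{19}{66}\right)^{2} = \frac{361}{4356}$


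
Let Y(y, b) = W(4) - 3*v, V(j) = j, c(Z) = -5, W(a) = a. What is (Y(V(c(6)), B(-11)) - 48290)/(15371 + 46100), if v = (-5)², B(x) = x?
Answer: -48361/61471 ≈ -0.78673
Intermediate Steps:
v = 25
Y(y, b) = -71 (Y(y, b) = 4 - 3*25 = 4 - 75 = -71)
(Y(V(c(6)), B(-11)) - 48290)/(15371 + 46100) = (-71 - 48290)/(15371 + 46100) = -48361/61471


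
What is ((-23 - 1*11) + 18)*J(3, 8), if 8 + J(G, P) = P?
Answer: 0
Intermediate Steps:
J(G, P) = -8 + P
((-23 - 1*11) + 18)*J(3, 8) = ((-23 - 1*11) + 18)*(-8 + 8) = ((-23 - 11) + 18)*0 = (-34 + 18)*0 = -16*0 = 0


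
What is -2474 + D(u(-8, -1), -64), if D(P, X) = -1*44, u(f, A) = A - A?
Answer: -2518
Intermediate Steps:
u(f, A) = 0
D(P, X) = -44
-2474 + D(u(-8, -1), -64) = -2474 - 44 = -2518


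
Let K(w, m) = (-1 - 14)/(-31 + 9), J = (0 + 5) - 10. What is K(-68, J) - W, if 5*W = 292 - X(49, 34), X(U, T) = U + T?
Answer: -4523/110 ≈ -41.118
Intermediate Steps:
X(U, T) = T + U
J = -5 (J = 5 - 10 = -5)
K(w, m) = 15/22 (K(w, m) = -15/(-22) = -15*(-1/22) = 15/22)
W = 209/5 (W = (292 - (34 + 49))/5 = (292 - 1*83)/5 = (292 - 83)/5 = (⅕)*209 = 209/5 ≈ 41.800)
K(-68, J) - W = 15/22 - 1*209/5 = 15/22 - 209/5 = -4523/110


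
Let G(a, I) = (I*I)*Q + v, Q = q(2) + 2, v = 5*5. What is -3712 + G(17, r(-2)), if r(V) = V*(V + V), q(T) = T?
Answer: -3431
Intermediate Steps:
v = 25
Q = 4 (Q = 2 + 2 = 4)
r(V) = 2*V² (r(V) = V*(2*V) = 2*V²)
G(a, I) = 25 + 4*I² (G(a, I) = (I*I)*4 + 25 = I²*4 + 25 = 4*I² + 25 = 25 + 4*I²)
-3712 + G(17, r(-2)) = -3712 + (25 + 4*(2*(-2)²)²) = -3712 + (25 + 4*(2*4)²) = -3712 + (25 + 4*8²) = -3712 + (25 + 4*64) = -3712 + (25 + 256) = -3712 + 281 = -3431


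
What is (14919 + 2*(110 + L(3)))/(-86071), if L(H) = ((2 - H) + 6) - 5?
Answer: -15139/86071 ≈ -0.17589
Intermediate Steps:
L(H) = 3 - H (L(H) = (8 - H) - 5 = 3 - H)
(14919 + 2*(110 + L(3)))/(-86071) = (14919 + 2*(110 + (3 - 1*3)))/(-86071) = (14919 + 2*(110 + (3 - 3)))*(-1/86071) = (14919 + 2*(110 + 0))*(-1/86071) = (14919 + 2*110)*(-1/86071) = (14919 + 220)*(-1/86071) = 15139*(-1/86071) = -15139/86071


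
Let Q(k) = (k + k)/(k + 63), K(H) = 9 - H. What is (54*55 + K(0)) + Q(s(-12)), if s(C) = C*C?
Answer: 68549/23 ≈ 2980.4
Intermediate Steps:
s(C) = C²
Q(k) = 2*k/(63 + k) (Q(k) = (2*k)/(63 + k) = 2*k/(63 + k))
(54*55 + K(0)) + Q(s(-12)) = (54*55 + (9 - 1*0)) + 2*(-12)²/(63 + (-12)²) = (2970 + (9 + 0)) + 2*144/(63 + 144) = (2970 + 9) + 2*144/207 = 2979 + 2*144*(1/207) = 2979 + 32/23 = 68549/23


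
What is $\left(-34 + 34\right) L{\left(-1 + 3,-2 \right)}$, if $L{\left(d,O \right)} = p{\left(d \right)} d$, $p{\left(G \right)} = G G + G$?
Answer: $0$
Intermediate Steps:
$p{\left(G \right)} = G + G^{2}$ ($p{\left(G \right)} = G^{2} + G = G + G^{2}$)
$L{\left(d,O \right)} = d^{2} \left(1 + d\right)$ ($L{\left(d,O \right)} = d \left(1 + d\right) d = d^{2} \left(1 + d\right)$)
$\left(-34 + 34\right) L{\left(-1 + 3,-2 \right)} = \left(-34 + 34\right) \left(-1 + 3\right)^{2} \left(1 + \left(-1 + 3\right)\right) = 0 \cdot 2^{2} \left(1 + 2\right) = 0 \cdot 4 \cdot 3 = 0 \cdot 12 = 0$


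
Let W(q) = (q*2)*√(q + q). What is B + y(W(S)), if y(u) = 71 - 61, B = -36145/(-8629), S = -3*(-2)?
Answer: 122435/8629 ≈ 14.189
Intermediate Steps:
S = 6
B = 36145/8629 (B = -36145*(-1/8629) = 36145/8629 ≈ 4.1888)
W(q) = 2*√2*q^(3/2) (W(q) = (2*q)*√(2*q) = (2*q)*(√2*√q) = 2*√2*q^(3/2))
y(u) = 10
B + y(W(S)) = 36145/8629 + 10 = 122435/8629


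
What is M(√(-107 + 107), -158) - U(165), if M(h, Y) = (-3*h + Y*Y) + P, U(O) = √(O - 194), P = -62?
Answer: 24902 - I*√29 ≈ 24902.0 - 5.3852*I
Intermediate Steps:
U(O) = √(-194 + O)
M(h, Y) = -62 + Y² - 3*h (M(h, Y) = (-3*h + Y*Y) - 62 = (-3*h + Y²) - 62 = (Y² - 3*h) - 62 = -62 + Y² - 3*h)
M(√(-107 + 107), -158) - U(165) = (-62 + (-158)² - 3*√(-107 + 107)) - √(-194 + 165) = (-62 + 24964 - 3*√0) - √(-29) = (-62 + 24964 - 3*0) - I*√29 = (-62 + 24964 + 0) - I*√29 = 24902 - I*√29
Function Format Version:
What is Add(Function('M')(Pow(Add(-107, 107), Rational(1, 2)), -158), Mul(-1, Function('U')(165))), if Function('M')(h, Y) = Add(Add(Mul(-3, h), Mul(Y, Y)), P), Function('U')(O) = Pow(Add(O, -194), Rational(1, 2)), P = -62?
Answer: Add(24902, Mul(-1, I, Pow(29, Rational(1, 2)))) ≈ Add(24902., Mul(-5.3852, I))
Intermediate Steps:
Function('U')(O) = Pow(Add(-194, O), Rational(1, 2))
Function('M')(h, Y) = Add(-62, Pow(Y, 2), Mul(-3, h)) (Function('M')(h, Y) = Add(Add(Mul(-3, h), Mul(Y, Y)), -62) = Add(Add(Mul(-3, h), Pow(Y, 2)), -62) = Add(Add(Pow(Y, 2), Mul(-3, h)), -62) = Add(-62, Pow(Y, 2), Mul(-3, h)))
Add(Function('M')(Pow(Add(-107, 107), Rational(1, 2)), -158), Mul(-1, Function('U')(165))) = Add(Add(-62, Pow(-158, 2), Mul(-3, Pow(Add(-107, 107), Rational(1, 2)))), Mul(-1, Pow(Add(-194, 165), Rational(1, 2)))) = Add(Add(-62, 24964, Mul(-3, Pow(0, Rational(1, 2)))), Mul(-1, Pow(-29, Rational(1, 2)))) = Add(Add(-62, 24964, Mul(-3, 0)), Mul(-1, Mul(I, Pow(29, Rational(1, 2))))) = Add(Add(-62, 24964, 0), Mul(-1, I, Pow(29, Rational(1, 2)))) = Add(24902, Mul(-1, I, Pow(29, Rational(1, 2))))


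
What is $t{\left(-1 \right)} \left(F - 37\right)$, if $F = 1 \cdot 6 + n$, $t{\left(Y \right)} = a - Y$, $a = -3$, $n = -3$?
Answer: $68$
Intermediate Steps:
$t{\left(Y \right)} = -3 - Y$
$F = 3$ ($F = 1 \cdot 6 - 3 = 6 - 3 = 3$)
$t{\left(-1 \right)} \left(F - 37\right) = \left(-3 - -1\right) \left(3 - 37\right) = \left(-3 + 1\right) \left(-34\right) = \left(-2\right) \left(-34\right) = 68$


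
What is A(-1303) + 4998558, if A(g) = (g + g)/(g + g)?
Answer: 4998559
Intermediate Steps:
A(g) = 1 (A(g) = (2*g)/((2*g)) = (2*g)*(1/(2*g)) = 1)
A(-1303) + 4998558 = 1 + 4998558 = 4998559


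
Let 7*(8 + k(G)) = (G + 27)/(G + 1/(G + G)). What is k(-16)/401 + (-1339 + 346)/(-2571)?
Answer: 451715461/1234072287 ≈ 0.36604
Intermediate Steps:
k(G) = -8 + (27 + G)/(7*(G + 1/(2*G))) (k(G) = -8 + ((G + 27)/(G + 1/(G + G)))/7 = -8 + ((27 + G)/(G + 1/(2*G)))/7 = -8 + (27 + G)/(7*(G + 1/(2*G))))
k(-16)/401 + (-1339 + 346)/(-2571) = (2*(-28 - 55*(-16)² + 27*(-16))/(7*(1 + 2*(-16)²)))/401 + (-1339 + 346)/(-2571) = (2*(-28 - 55*256 - 432)/(7*(1 + 2*256)))*(1/401) - 993*(-1/2571) = (2*(-28 - 14080 - 432)/(7*(1 + 512)))*(1/401) + 331/857 = ((2/7)*(-14540)/513)*(1/401) + 331/857 = ((2/7)*(1/513)*(-14540))*(1/401) + 331/857 = -29080/3591*1/401 + 331/857 = -29080/1439991 + 331/857 = 451715461/1234072287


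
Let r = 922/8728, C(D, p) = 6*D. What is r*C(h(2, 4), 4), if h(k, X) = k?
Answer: 1383/1091 ≈ 1.2676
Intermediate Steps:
r = 461/4364 (r = 922*(1/8728) = 461/4364 ≈ 0.10564)
r*C(h(2, 4), 4) = 461*(6*2)/4364 = (461/4364)*12 = 1383/1091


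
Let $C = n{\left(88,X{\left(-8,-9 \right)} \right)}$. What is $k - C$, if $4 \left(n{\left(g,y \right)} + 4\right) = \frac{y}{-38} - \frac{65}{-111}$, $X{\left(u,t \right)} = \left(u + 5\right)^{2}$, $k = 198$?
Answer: $\frac{3406673}{16872} \approx 201.91$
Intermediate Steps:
$X{\left(u,t \right)} = \left(5 + u\right)^{2}$
$n{\left(g,y \right)} = - \frac{1711}{444} - \frac{y}{152}$ ($n{\left(g,y \right)} = -4 + \frac{\frac{y}{-38} - \frac{65}{-111}}{4} = -4 + \frac{y \left(- \frac{1}{38}\right) - - \frac{65}{111}}{4} = -4 + \frac{- \frac{y}{38} + \frac{65}{111}}{4} = -4 + \frac{\frac{65}{111} - \frac{y}{38}}{4} = -4 - \left(- \frac{65}{444} + \frac{y}{152}\right) = - \frac{1711}{444} - \frac{y}{152}$)
$C = - \frac{66017}{16872}$ ($C = - \frac{1711}{444} - \frac{\left(5 - 8\right)^{2}}{152} = - \frac{1711}{444} - \frac{\left(-3\right)^{2}}{152} = - \frac{1711}{444} - \frac{9}{152} = - \frac{66017}{16872} \approx -3.9128$)
$k - C = 198 - - \frac{66017}{16872} = 198 + \frac{66017}{16872} = \frac{3406673}{16872}$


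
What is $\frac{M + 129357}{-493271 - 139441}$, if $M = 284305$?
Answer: $- \frac{206831}{316356} \approx -0.65379$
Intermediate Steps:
$\frac{M + 129357}{-493271 - 139441} = \frac{284305 + 129357}{-493271 - 139441} = \frac{413662}{-632712} = 413662 \left(- \frac{1}{632712}\right) = - \frac{206831}{316356}$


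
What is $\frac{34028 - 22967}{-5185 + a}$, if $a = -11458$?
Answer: $- \frac{11061}{16643} \approx -0.6646$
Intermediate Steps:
$\frac{34028 - 22967}{-5185 + a} = \frac{34028 - 22967}{-5185 - 11458} = \frac{11061}{-16643} = 11061 \left(- \frac{1}{16643}\right) = - \frac{11061}{16643}$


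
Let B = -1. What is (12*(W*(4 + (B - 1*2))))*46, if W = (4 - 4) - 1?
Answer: -552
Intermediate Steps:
W = -1 (W = 0 - 1 = -1)
(12*(W*(4 + (B - 1*2))))*46 = (12*(-(4 + (-1 - 1*2))))*46 = (12*(-(4 + (-1 - 2))))*46 = (12*(-(4 - 3)))*46 = (12*(-1*1))*46 = (12*(-1))*46 = -12*46 = -552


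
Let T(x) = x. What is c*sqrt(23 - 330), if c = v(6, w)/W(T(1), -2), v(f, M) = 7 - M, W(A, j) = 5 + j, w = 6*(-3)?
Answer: 25*I*sqrt(307)/3 ≈ 146.01*I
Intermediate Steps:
w = -18
c = 25/3 (c = (7 - 1*(-18))/(5 - 2) = (7 + 18)/3 = 25*(1/3) = 25/3 ≈ 8.3333)
c*sqrt(23 - 330) = 25*sqrt(23 - 330)/3 = 25*sqrt(-307)/3 = 25*(I*sqrt(307))/3 = 25*I*sqrt(307)/3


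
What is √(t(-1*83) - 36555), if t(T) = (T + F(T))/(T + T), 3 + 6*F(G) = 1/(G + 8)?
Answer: I*√56660384173/1245 ≈ 191.19*I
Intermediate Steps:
F(G) = -½ + 1/(6*(8 + G)) (F(G) = -½ + 1/(6*(G + 8)) = -½ + 1/(6*(8 + G)))
t(T) = (T + (-23 - 3*T)/(6*(8 + T)))/(2*T) (t(T) = (T + (-23 - 3*T)/(6*(8 + T)))/(T + T) = (T + (-23 - 3*T)/(6*(8 + T)))/((2*T)) = (T + (-23 - 3*T)/(6*(8 + T)))*(1/(2*T)) = (T + (-23 - 3*T)/(6*(8 + T)))/(2*T))
√(t(-1*83) - 36555) = √((-23 + 6*(-1*83)² + 45*(-1*83))/(12*((-1*83))*(8 - 1*83)) - 36555) = √((1/12)*(-23 + 6*(-83)² + 45*(-83))/(-83*(8 - 83)) - 36555) = √((1/12)*(-1/83)*(-23 + 6*6889 - 3735)/(-75) - 36555) = √((1/12)*(-1/83)*(-1/75)*(-23 + 41334 - 3735) - 36555) = √((1/12)*(-1/83)*(-1/75)*37576 - 36555) = √(9394/18675 - 36555) = √(-682655231/18675) = I*√56660384173/1245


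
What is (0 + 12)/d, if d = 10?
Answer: 6/5 ≈ 1.2000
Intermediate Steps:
(0 + 12)/d = (0 + 12)/10 = (⅒)*12 = 6/5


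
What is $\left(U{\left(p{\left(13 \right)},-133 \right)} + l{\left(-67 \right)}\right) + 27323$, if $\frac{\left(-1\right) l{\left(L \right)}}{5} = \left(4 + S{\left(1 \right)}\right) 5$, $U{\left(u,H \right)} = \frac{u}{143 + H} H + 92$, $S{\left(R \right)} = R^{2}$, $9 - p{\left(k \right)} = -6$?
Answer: $\frac{54181}{2} \approx 27091.0$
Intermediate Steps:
$p{\left(k \right)} = 15$ ($p{\left(k \right)} = 9 - -6 = 9 + 6 = 15$)
$U{\left(u,H \right)} = 92 + \frac{H u}{143 + H}$ ($U{\left(u,H \right)} = \frac{u}{143 + H} H + 92 = \frac{H u}{143 + H} + 92 = 92 + \frac{H u}{143 + H}$)
$l{\left(L \right)} = -125$ ($l{\left(L \right)} = - 5 \left(4 + 1^{2}\right) 5 = - 5 \left(4 + 1\right) 5 = - 5 \cdot 5 \cdot 5 = \left(-5\right) 25 = -125$)
$\left(U{\left(p{\left(13 \right)},-133 \right)} + l{\left(-67 \right)}\right) + 27323 = \left(\frac{13156 + 92 \left(-133\right) - 1995}{143 - 133} - 125\right) + 27323 = \left(\frac{13156 - 12236 - 1995}{10} - 125\right) + 27323 = \left(\frac{1}{10} \left(-1075\right) - 125\right) + 27323 = \left(- \frac{215}{2} - 125\right) + 27323 = - \frac{465}{2} + 27323 = \frac{54181}{2}$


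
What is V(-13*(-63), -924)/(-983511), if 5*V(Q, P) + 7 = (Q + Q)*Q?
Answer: -268303/983511 ≈ -0.27280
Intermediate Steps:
V(Q, P) = -7/5 + 2*Q**2/5 (V(Q, P) = -7/5 + ((Q + Q)*Q)/5 = -7/5 + ((2*Q)*Q)/5 = -7/5 + (2*Q**2)/5 = -7/5 + 2*Q**2/5)
V(-13*(-63), -924)/(-983511) = (-7/5 + 2*(-13*(-63))**2/5)/(-983511) = (-7/5 + (2/5)*819**2)*(-1/983511) = (-7/5 + (2/5)*670761)*(-1/983511) = (-7/5 + 1341522/5)*(-1/983511) = 268303*(-1/983511) = -268303/983511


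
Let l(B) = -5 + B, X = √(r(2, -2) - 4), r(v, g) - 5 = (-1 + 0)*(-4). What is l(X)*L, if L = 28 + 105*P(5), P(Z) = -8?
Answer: 4060 - 812*√5 ≈ 2244.3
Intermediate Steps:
r(v, g) = 9 (r(v, g) = 5 + (-1 + 0)*(-4) = 5 - 1*(-4) = 5 + 4 = 9)
X = √5 (X = √(9 - 4) = √5 ≈ 2.2361)
L = -812 (L = 28 + 105*(-8) = 28 - 840 = -812)
l(X)*L = (-5 + √5)*(-812) = 4060 - 812*√5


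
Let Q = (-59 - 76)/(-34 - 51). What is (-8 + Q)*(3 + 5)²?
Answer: -6976/17 ≈ -410.35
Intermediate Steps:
Q = 27/17 (Q = -135/(-85) = -135*(-1/85) = 27/17 ≈ 1.5882)
(-8 + Q)*(3 + 5)² = (-8 + 27/17)*(3 + 5)² = -109/17*8² = -109/17*64 = -6976/17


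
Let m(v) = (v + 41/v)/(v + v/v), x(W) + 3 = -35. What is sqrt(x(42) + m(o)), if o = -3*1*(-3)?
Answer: I*sqrt(8245)/15 ≈ 6.0535*I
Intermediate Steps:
x(W) = -38 (x(W) = -3 - 35 = -38)
o = 9 (o = -3*(-3) = 9)
m(v) = (v + 41/v)/(1 + v) (m(v) = (v + 41/v)/(v + 1) = (v + 41/v)/(1 + v))
sqrt(x(42) + m(o)) = sqrt(-38 + (41 + 9**2)/(9*(1 + 9))) = sqrt(-38 + (1/9)*(41 + 81)/10) = sqrt(-38 + (1/9)*(1/10)*122) = sqrt(-38 + 61/45) = sqrt(-1649/45) = I*sqrt(8245)/15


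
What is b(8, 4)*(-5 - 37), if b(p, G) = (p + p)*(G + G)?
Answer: -5376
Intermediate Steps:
b(p, G) = 4*G*p (b(p, G) = (2*p)*(2*G) = 4*G*p)
b(8, 4)*(-5 - 37) = (4*4*8)*(-5 - 37) = 128*(-42) = -5376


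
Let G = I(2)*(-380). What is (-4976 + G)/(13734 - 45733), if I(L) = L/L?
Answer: 5356/31999 ≈ 0.16738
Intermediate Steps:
I(L) = 1
G = -380 (G = 1*(-380) = -380)
(-4976 + G)/(13734 - 45733) = (-4976 - 380)/(13734 - 45733) = -5356/(-31999) = -5356*(-1/31999) = 5356/31999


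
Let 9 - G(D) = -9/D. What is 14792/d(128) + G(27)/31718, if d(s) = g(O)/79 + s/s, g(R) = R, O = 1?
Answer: 6949620107/475770 ≈ 14607.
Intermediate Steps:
G(D) = 9 + 9/D (G(D) = 9 - (-9)/D = 9 + 9/D)
d(s) = 80/79 (d(s) = 1/79 + s/s = 1*(1/79) + 1 = 1/79 + 1 = 80/79)
14792/d(128) + G(27)/31718 = 14792/(80/79) + (9 + 9/27)/31718 = 14792*(79/80) + (9 + 9*(1/27))*(1/31718) = 146071/10 + (9 + ⅓)*(1/31718) = 146071/10 + (28/3)*(1/31718) = 146071/10 + 14/47577 = 6949620107/475770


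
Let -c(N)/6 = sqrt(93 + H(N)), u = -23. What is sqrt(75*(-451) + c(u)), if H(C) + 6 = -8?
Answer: sqrt(-33825 - 6*sqrt(79)) ≈ 184.06*I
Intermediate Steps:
H(C) = -14 (H(C) = -6 - 8 = -14)
c(N) = -6*sqrt(79) (c(N) = -6*sqrt(93 - 14) = -6*sqrt(79))
sqrt(75*(-451) + c(u)) = sqrt(75*(-451) - 6*sqrt(79)) = sqrt(-33825 - 6*sqrt(79))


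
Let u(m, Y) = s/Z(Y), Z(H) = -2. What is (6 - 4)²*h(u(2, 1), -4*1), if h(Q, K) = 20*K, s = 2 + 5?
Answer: -320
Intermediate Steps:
s = 7
u(m, Y) = -7/2 (u(m, Y) = 7/(-2) = 7*(-½) = -7/2)
(6 - 4)²*h(u(2, 1), -4*1) = (6 - 4)²*(20*(-4*1)) = 2²*(20*(-4)) = 4*(-80) = -320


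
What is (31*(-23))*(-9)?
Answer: 6417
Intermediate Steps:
(31*(-23))*(-9) = -713*(-9) = 6417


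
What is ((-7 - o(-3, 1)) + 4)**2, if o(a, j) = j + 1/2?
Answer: 81/4 ≈ 20.250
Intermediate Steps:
o(a, j) = 1/2 + j (o(a, j) = j + 1*(1/2) = j + 1/2 = 1/2 + j)
((-7 - o(-3, 1)) + 4)**2 = ((-7 - (1/2 + 1)) + 4)**2 = ((-7 - 1*3/2) + 4)**2 = ((-7 - 3/2) + 4)**2 = (-17/2 + 4)**2 = (-9/2)**2 = 81/4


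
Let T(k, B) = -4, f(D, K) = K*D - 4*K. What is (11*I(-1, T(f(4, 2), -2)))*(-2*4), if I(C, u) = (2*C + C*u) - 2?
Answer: 0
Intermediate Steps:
f(D, K) = -4*K + D*K (f(D, K) = D*K - 4*K = -4*K + D*K)
I(C, u) = -2 + 2*C + C*u
(11*I(-1, T(f(4, 2), -2)))*(-2*4) = (11*(-2 + 2*(-1) - 1*(-4)))*(-2*4) = (11*(-2 - 2 + 4))*(-8) = (11*0)*(-8) = 0*(-8) = 0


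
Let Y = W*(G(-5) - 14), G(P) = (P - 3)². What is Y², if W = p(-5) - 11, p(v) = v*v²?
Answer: 46240000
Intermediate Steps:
p(v) = v³
G(P) = (-3 + P)²
W = -136 (W = (-5)³ - 11 = -125 - 11 = -136)
Y = -6800 (Y = -136*((-3 - 5)² - 14) = -136*((-8)² - 14) = -136*(64 - 14) = -136*50 = -6800)
Y² = (-6800)² = 46240000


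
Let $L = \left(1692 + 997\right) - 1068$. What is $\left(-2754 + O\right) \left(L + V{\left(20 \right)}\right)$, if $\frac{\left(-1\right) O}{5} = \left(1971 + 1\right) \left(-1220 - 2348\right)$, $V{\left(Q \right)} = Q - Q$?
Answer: $57023093846$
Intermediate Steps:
$V{\left(Q \right)} = 0$
$L = 1621$ ($L = 2689 - 1068 = 1621$)
$O = 35180480$ ($O = - 5 \left(1971 + 1\right) \left(-1220 - 2348\right) = - 5 \cdot 1972 \left(-3568\right) = \left(-5\right) \left(-7036096\right) = 35180480$)
$\left(-2754 + O\right) \left(L + V{\left(20 \right)}\right) = \left(-2754 + 35180480\right) \left(1621 + 0\right) = 35177726 \cdot 1621 = 57023093846$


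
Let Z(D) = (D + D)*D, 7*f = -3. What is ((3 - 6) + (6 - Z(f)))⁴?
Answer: 276922881/5764801 ≈ 48.037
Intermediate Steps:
f = -3/7 (f = (⅐)*(-3) = -3/7 ≈ -0.42857)
Z(D) = 2*D² (Z(D) = (2*D)*D = 2*D²)
((3 - 6) + (6 - Z(f)))⁴ = ((3 - 6) + (6 - 2*(-3/7)²))⁴ = (-3 + (6 - 2*9/49))⁴ = (-3 + (6 - 1*18/49))⁴ = (-3 + (6 - 18/49))⁴ = (-3 + 276/49)⁴ = (129/49)⁴ = 276922881/5764801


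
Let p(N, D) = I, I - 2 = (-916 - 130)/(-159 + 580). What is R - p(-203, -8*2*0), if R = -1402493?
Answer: -590449349/421 ≈ -1.4025e+6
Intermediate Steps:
I = -204/421 (I = 2 + (-916 - 130)/(-159 + 580) = 2 - 1046/421 = -204/421 ≈ -0.48456)
p(N, D) = -204/421
R - p(-203, -8*2*0) = -1402493 - 1*(-204/421) = -1402493 + 204/421 = -590449349/421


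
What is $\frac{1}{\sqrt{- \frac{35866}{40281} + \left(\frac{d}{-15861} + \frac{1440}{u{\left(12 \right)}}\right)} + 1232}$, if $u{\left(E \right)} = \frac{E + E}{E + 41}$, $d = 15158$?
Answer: $\frac{65593419276}{80641883146169} - \frac{\sqrt{36035789746236800361}}{161283766292338} \approx 0.00077617$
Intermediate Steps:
$u{\left(E \right)} = \frac{2 E}{41 + E}$
$\frac{1}{\sqrt{- \frac{35866}{40281} + \left(\frac{d}{-15861} + \frac{1440}{u{\left(12 \right)}}\right)} + 1232} = \frac{1}{\sqrt{- \frac{35866}{40281} + \left(\frac{15158}{-15861} + \frac{1440}{2 \cdot 12 \frac{1}{41 + 12}}\right)} + 1232} = \frac{1}{\sqrt{\left(-35866\right) \frac{1}{40281} + \left(15158 \left(- \frac{1}{15861}\right) + \frac{1440}{2 \cdot 12 \cdot \frac{1}{53}}\right)} + 1232} = \frac{1}{\sqrt{- \frac{35866}{40281} - \left(\frac{15158}{15861} - \frac{1440}{2 \cdot 12 \cdot \frac{1}{53}}\right)} + 1232} = \frac{1}{\sqrt{- \frac{35866}{40281} - \left(\frac{15158}{15861} - \frac{1440}{\frac{24}{53}}\right)} + 1232} = \frac{1}{\sqrt{- \frac{35866}{40281} + \left(- \frac{15158}{15861} + 1440 \cdot \frac{53}{24}\right)} + 1232} = \frac{1}{\sqrt{- \frac{35866}{40281} + \left(- \frac{15158}{15861} + 3180\right)} + 1232} = \frac{1}{\sqrt{- \frac{35866}{40281} + \frac{50422822}{15861}} + 1232} = \frac{1}{\sqrt{\frac{676837607452}{212965647}} + 1232} = \frac{1}{\frac{2 \sqrt{36035789746236800361}}{212965647} + 1232} = \frac{1}{1232 + \frac{2 \sqrt{36035789746236800361}}{212965647}}$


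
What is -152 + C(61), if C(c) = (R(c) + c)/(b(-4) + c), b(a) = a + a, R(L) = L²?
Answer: -4274/53 ≈ -80.641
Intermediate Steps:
b(a) = 2*a
C(c) = (c + c²)/(-8 + c) (C(c) = (c² + c)/(2*(-4) + c) = (c + c²)/(-8 + c))
-152 + C(61) = -152 + 61*(1 + 61)/(-8 + 61) = -152 + 61*62/53 = -152 + 61*(1/53)*62 = -152 + 3782/53 = -4274/53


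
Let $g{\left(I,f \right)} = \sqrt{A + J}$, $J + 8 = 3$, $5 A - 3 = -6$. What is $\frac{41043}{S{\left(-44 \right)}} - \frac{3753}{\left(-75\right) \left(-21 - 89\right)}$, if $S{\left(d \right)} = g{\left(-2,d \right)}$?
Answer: $- \frac{1251}{2750} - \frac{41043 i \sqrt{35}}{14} \approx -0.45491 - 17344.0 i$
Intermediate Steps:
$A = - \frac{3}{5}$ ($A = \frac{3}{5} + \frac{1}{5} \left(-6\right) = \frac{3}{5} - \frac{6}{5} = - \frac{3}{5} \approx -0.6$)
$J = -5$ ($J = -8 + 3 = -5$)
$g{\left(I,f \right)} = \frac{2 i \sqrt{35}}{5}$ ($g{\left(I,f \right)} = \sqrt{- \frac{3}{5} - 5} = \sqrt{- \frac{28}{5}} = \frac{2 i \sqrt{35}}{5}$)
$S{\left(d \right)} = \frac{2 i \sqrt{35}}{5}$
$\frac{41043}{S{\left(-44 \right)}} - \frac{3753}{\left(-75\right) \left(-21 - 89\right)} = \frac{41043}{\frac{2}{5} i \sqrt{35}} - \frac{3753}{\left(-75\right) \left(-21 - 89\right)} = 41043 \left(- \frac{i \sqrt{35}}{14}\right) - \frac{3753}{\left(-75\right) \left(-110\right)} = - \frac{41043 i \sqrt{35}}{14} - \frac{3753}{8250} = - \frac{41043 i \sqrt{35}}{14} - \frac{1251}{2750} = - \frac{1251}{2750} - \frac{41043 i \sqrt{35}}{14}$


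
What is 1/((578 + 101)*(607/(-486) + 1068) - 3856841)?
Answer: -486/1522403287 ≈ -3.1923e-7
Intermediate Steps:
1/((578 + 101)*(607/(-486) + 1068) - 3856841) = 1/(679*(607*(-1/486) + 1068) - 3856841) = 1/(679*(-607/486 + 1068) - 3856841) = 1/(679*(518441/486) - 3856841) = 1/(352021439/486 - 3856841) = 1/(-1522403287/486) = -486/1522403287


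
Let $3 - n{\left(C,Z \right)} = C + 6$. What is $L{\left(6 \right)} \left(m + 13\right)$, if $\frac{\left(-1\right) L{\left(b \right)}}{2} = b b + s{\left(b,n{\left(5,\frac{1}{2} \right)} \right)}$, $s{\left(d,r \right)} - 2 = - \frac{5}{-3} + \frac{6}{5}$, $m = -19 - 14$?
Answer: $\frac{4904}{3} \approx 1634.7$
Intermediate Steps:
$m = -33$
$n{\left(C,Z \right)} = -3 - C$ ($n{\left(C,Z \right)} = 3 - \left(C + 6\right) = 3 - \left(6 + C\right) = -3 - C$)
$s{\left(d,r \right)} = \frac{73}{15}$ ($s{\left(d,r \right)} = 2 + \left(- \frac{5}{-3} + \frac{6}{5}\right) = 2 + \left(\left(-5\right) \left(- \frac{1}{3}\right) + 6 \cdot \frac{1}{5}\right) = 2 + \left(\frac{5}{3} + \frac{6}{5}\right) = 2 + \frac{43}{15} = \frac{73}{15}$)
$L{\left(b \right)} = - \frac{146}{15} - 2 b^{2}$ ($L{\left(b \right)} = - 2 \left(b b + \frac{73}{15}\right) = - 2 \left(b^{2} + \frac{73}{15}\right) = - 2 \left(\frac{73}{15} + b^{2}\right) = - \frac{146}{15} - 2 b^{2}$)
$L{\left(6 \right)} \left(m + 13\right) = \left(- \frac{146}{15} - 2 \cdot 6^{2}\right) \left(-33 + 13\right) = \left(- \frac{146}{15} - 72\right) \left(-20\right) = \left(- \frac{1226}{15}\right) \left(-20\right) = \frac{4904}{3}$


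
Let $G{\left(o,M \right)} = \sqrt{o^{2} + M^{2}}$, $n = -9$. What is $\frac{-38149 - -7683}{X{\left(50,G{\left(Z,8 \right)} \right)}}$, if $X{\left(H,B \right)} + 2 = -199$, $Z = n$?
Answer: $\frac{30466}{201} \approx 151.57$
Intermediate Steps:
$Z = -9$
$G{\left(o,M \right)} = \sqrt{M^{2} + o^{2}}$
$X{\left(H,B \right)} = -201$ ($X{\left(H,B \right)} = -2 - 199 = -201$)
$\frac{-38149 - -7683}{X{\left(50,G{\left(Z,8 \right)} \right)}} = \frac{-38149 - -7683}{-201} = \left(-38149 + 7683\right) \left(- \frac{1}{201}\right) = \left(-30466\right) \left(- \frac{1}{201}\right) = \frac{30466}{201}$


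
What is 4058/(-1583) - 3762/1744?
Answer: -6516199/1380376 ≈ -4.7206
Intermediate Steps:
4058/(-1583) - 3762/1744 = 4058*(-1/1583) - 3762*1/1744 = -4058/1583 - 1881/872 = -6516199/1380376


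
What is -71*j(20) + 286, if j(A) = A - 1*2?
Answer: -992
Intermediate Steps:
j(A) = -2 + A (j(A) = A - 2 = -2 + A)
-71*j(20) + 286 = -71*(-2 + 20) + 286 = -71*18 + 286 = -1278 + 286 = -992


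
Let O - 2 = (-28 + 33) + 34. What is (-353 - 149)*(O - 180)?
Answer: 69778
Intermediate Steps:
O = 41 (O = 2 + ((-28 + 33) + 34) = 2 + (5 + 34) = 2 + 39 = 41)
(-353 - 149)*(O - 180) = (-353 - 149)*(41 - 180) = -502*(-139) = 69778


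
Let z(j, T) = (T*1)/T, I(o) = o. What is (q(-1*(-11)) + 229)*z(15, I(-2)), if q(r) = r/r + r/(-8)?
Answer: 1829/8 ≈ 228.63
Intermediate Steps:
z(j, T) = 1 (z(j, T) = T/T = 1)
q(r) = 1 - r/8 (q(r) = 1 + r*(-1/8) = 1 - r/8)
(q(-1*(-11)) + 229)*z(15, I(-2)) = ((1 - (-1)*(-11)/8) + 229)*1 = ((1 - 1/8*11) + 229)*1 = ((1 - 11/8) + 229)*1 = (-3/8 + 229)*1 = (1829/8)*1 = 1829/8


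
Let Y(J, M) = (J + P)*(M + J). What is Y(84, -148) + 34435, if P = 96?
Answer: 22915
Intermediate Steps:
Y(J, M) = (96 + J)*(J + M) (Y(J, M) = (J + 96)*(M + J) = (96 + J)*(J + M))
Y(84, -148) + 34435 = (84² + 96*84 + 96*(-148) + 84*(-148)) + 34435 = (7056 + 8064 - 14208 - 12432) + 34435 = -11520 + 34435 = 22915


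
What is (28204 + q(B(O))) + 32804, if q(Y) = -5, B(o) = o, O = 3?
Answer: 61003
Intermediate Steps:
(28204 + q(B(O))) + 32804 = (28204 - 5) + 32804 = 28199 + 32804 = 61003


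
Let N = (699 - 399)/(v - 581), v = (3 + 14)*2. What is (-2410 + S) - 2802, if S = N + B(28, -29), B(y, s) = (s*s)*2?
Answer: -1931210/547 ≈ -3530.5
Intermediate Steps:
v = 34 (v = 17*2 = 34)
B(y, s) = 2*s² (B(y, s) = s²*2 = 2*s²)
N = -300/547 (N = (699 - 399)/(34 - 581) = 300/(-547) = 300*(-1/547) = -300/547 ≈ -0.54845)
S = 919754/547 (S = -300/547 + 2*(-29)² = -300/547 + 2*841 = -300/547 + 1682 = 919754/547 ≈ 1681.5)
(-2410 + S) - 2802 = (-2410 + 919754/547) - 2802 = -398516/547 - 2802 = -1931210/547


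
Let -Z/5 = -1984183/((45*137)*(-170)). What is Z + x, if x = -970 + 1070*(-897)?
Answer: -201386887783/209610 ≈ -9.6077e+5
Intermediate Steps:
Z = -1984183/209610 (Z = -(-9920915)/((45*137)*(-170)) = -(-9920915)/(6165*(-170)) = -(-9920915)/(-1048050) = -(-9920915)*(-1)/1048050 = -5*1984183/1048050 = -1984183/209610 ≈ -9.4661)
x = -960760 (x = -970 - 959790 = -960760)
Z + x = -1984183/209610 - 960760 = -201386887783/209610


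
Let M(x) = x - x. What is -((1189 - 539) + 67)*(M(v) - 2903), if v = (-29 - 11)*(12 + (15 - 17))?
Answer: 2081451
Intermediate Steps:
v = -400 (v = -40*(12 - 2) = -40*10 = -400)
M(x) = 0
-((1189 - 539) + 67)*(M(v) - 2903) = -((1189 - 539) + 67)*(0 - 2903) = -(650 + 67)*(-2903) = -717*(-2903) = -1*(-2081451) = 2081451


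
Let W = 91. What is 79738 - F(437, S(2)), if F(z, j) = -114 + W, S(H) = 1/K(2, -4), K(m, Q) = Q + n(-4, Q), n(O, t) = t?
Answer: 79761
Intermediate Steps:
K(m, Q) = 2*Q (K(m, Q) = Q + Q = 2*Q)
S(H) = -1/8 (S(H) = 1/(2*(-4)) = 1/(-8) = -1/8)
F(z, j) = -23 (F(z, j) = -114 + 91 = -23)
79738 - F(437, S(2)) = 79738 - 1*(-23) = 79738 + 23 = 79761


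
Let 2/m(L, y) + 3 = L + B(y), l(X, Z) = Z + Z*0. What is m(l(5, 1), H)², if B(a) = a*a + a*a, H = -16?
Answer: 1/65025 ≈ 1.5379e-5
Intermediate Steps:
l(X, Z) = Z (l(X, Z) = Z + 0 = Z)
B(a) = 2*a² (B(a) = a² + a² = 2*a²)
m(L, y) = 2/(-3 + L + 2*y²) (m(L, y) = 2/(-3 + (L + 2*y²)) = 2/(-3 + L + 2*y²))
m(l(5, 1), H)² = (2/(-3 + 1 + 2*(-16)²))² = (2/(-3 + 1 + 2*256))² = (2/(-3 + 1 + 512))² = (2/510)² = (2*(1/510))² = (1/255)² = 1/65025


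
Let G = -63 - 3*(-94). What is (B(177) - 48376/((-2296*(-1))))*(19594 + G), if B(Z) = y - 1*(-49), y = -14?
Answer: 79212374/287 ≈ 2.7600e+5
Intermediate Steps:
B(Z) = 35 (B(Z) = -14 - 1*(-49) = -14 + 49 = 35)
G = 219 (G = -63 + 282 = 219)
(B(177) - 48376/((-2296*(-1))))*(19594 + G) = (35 - 48376/((-2296*(-1))))*(19594 + 219) = (35 - 48376/2296)*19813 = (35 - 48376*1/2296)*19813 = (35 - 6047/287)*19813 = (3998/287)*19813 = 79212374/287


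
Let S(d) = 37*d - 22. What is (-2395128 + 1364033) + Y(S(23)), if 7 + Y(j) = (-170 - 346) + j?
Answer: -1030789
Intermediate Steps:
S(d) = -22 + 37*d
Y(j) = -523 + j (Y(j) = -7 + ((-170 - 346) + j) = -7 + (-516 + j) = -523 + j)
(-2395128 + 1364033) + Y(S(23)) = (-2395128 + 1364033) + (-523 + (-22 + 37*23)) = -1031095 + (-523 + (-22 + 851)) = -1031095 + (-523 + 829) = -1031095 + 306 = -1030789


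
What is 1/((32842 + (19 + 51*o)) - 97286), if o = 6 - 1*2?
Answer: -1/64221 ≈ -1.5571e-5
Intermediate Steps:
o = 4 (o = 6 - 2 = 4)
1/((32842 + (19 + 51*o)) - 97286) = 1/((32842 + (19 + 51*4)) - 97286) = 1/((32842 + (19 + 204)) - 97286) = 1/((32842 + 223) - 97286) = 1/(33065 - 97286) = 1/(-64221) = -1/64221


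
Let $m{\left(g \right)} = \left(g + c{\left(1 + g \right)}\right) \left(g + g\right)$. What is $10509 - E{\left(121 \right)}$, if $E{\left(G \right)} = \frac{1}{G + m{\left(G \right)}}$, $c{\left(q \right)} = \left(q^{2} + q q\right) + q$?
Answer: $\frac{76324586546}{7262783} \approx 10509.0$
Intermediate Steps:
$c{\left(q \right)} = q + 2 q^{2}$ ($c{\left(q \right)} = \left(q^{2} + q^{2}\right) + q = 2 q^{2} + q = q + 2 q^{2}$)
$m{\left(g \right)} = 2 g \left(g + \left(1 + g\right) \left(3 + 2 g\right)\right)$ ($m{\left(g \right)} = \left(g + \left(1 + g\right) \left(1 + 2 \left(1 + g\right)\right)\right) \left(g + g\right) = \left(g + \left(1 + g\right) \left(1 + \left(2 + 2 g\right)\right)\right) 2 g = \left(g + \left(1 + g\right) \left(3 + 2 g\right)\right) 2 g = 2 g \left(g + \left(1 + g\right) \left(3 + 2 g\right)\right)$)
$E{\left(G \right)} = \frac{1}{G + 2 G \left(G + \left(1 + G\right) \left(3 + 2 G\right)\right)}$
$10509 - E{\left(121 \right)} = 10509 - \frac{1}{121 \left(7 + 4 \cdot 121^{2} + 12 \cdot 121\right)} = 10509 - \frac{1}{121 \left(7 + 4 \cdot 14641 + 1452\right)} = 10509 - \frac{1}{121 \left(7 + 58564 + 1452\right)} = 10509 - \frac{1}{121 \cdot 60023} = 10509 - \frac{1}{121} \cdot \frac{1}{60023} = 10509 - \frac{1}{7262783} = \frac{76324586546}{7262783}$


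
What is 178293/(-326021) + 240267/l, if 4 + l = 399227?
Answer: 7153421268/130155081683 ≈ 0.054961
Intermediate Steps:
l = 399223 (l = -4 + 399227 = 399223)
178293/(-326021) + 240267/l = 178293/(-326021) + 240267/399223 = 178293*(-1/326021) + 240267*(1/399223) = -178293/326021 + 240267/399223 = 7153421268/130155081683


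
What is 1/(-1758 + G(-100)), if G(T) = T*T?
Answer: 1/8242 ≈ 0.00012133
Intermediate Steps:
G(T) = T²
1/(-1758 + G(-100)) = 1/(-1758 + (-100)²) = 1/(-1758 + 10000) = 1/8242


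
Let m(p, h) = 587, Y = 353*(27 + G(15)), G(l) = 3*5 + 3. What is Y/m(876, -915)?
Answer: 15885/587 ≈ 27.061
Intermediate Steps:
G(l) = 18 (G(l) = 15 + 3 = 18)
Y = 15885 (Y = 353*(27 + 18) = 353*45 = 15885)
Y/m(876, -915) = 15885/587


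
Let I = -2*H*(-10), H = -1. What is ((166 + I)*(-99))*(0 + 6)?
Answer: -86724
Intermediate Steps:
I = -20 (I = -2*(-1)*(-10) = 2*(-10) = -20)
((166 + I)*(-99))*(0 + 6) = ((166 - 20)*(-99))*(0 + 6) = (146*(-99))*6 = -14454*6 = -86724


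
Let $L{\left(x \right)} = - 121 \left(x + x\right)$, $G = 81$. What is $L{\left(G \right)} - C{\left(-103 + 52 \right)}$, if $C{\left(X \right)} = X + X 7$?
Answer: $-19194$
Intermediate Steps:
$L{\left(x \right)} = - 242 x$ ($L{\left(x \right)} = - 121 \cdot 2 x = - 242 x$)
$C{\left(X \right)} = 8 X$ ($C{\left(X \right)} = X + 7 X = 8 X$)
$L{\left(G \right)} - C{\left(-103 + 52 \right)} = \left(-242\right) 81 - 8 \left(-103 + 52\right) = -19602 - 8 \left(-51\right) = -19602 - -408 = -19602 + 408 = -19194$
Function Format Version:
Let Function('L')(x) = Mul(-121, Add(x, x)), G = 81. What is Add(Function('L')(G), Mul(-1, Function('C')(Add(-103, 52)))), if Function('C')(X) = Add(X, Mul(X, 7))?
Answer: -19194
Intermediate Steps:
Function('L')(x) = Mul(-242, x) (Function('L')(x) = Mul(-121, Mul(2, x)) = Mul(-242, x))
Function('C')(X) = Mul(8, X) (Function('C')(X) = Add(X, Mul(7, X)) = Mul(8, X))
Add(Function('L')(G), Mul(-1, Function('C')(Add(-103, 52)))) = Add(Mul(-242, 81), Mul(-1, Mul(8, Add(-103, 52)))) = Add(-19602, Mul(-1, Mul(8, -51))) = Add(-19602, Mul(-1, -408)) = Add(-19602, 408) = -19194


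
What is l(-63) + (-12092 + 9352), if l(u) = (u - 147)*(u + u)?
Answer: 23720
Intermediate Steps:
l(u) = 2*u*(-147 + u) (l(u) = (-147 + u)*(2*u) = 2*u*(-147 + u))
l(-63) + (-12092 + 9352) = 2*(-63)*(-147 - 63) + (-12092 + 9352) = 2*(-63)*(-210) - 2740 = 26460 - 2740 = 23720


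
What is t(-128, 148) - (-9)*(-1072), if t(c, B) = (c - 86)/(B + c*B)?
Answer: -90671797/9398 ≈ -9648.0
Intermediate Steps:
t(c, B) = (-86 + c)/(B + B*c)
t(-128, 148) - (-9)*(-1072) = (-86 - 128)/(148*(1 - 128)) - (-9)*(-1072) = (1/148)*(-214)/(-127) - 1*9648 = (1/148)*(-1/127)*(-214) - 9648 = 107/9398 - 9648 = -90671797/9398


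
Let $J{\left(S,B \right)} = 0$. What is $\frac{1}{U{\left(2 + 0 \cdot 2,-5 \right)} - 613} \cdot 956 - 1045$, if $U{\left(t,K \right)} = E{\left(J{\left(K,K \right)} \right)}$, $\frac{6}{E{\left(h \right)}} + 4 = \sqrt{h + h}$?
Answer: $- \frac{1286217}{1229} \approx -1046.6$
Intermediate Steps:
$E{\left(h \right)} = \frac{6}{-4 + \sqrt{2} \sqrt{h}}$ ($E{\left(h \right)} = \frac{6}{-4 + \sqrt{h + h}} = \frac{6}{-4 + \sqrt{2 h}} = \frac{6}{-4 + \sqrt{2} \sqrt{h}}$)
$U{\left(t,K \right)} = - \frac{3}{2}$ ($U{\left(t,K \right)} = \frac{6}{-4 + \sqrt{2} \sqrt{0}} = \frac{6}{-4 + \sqrt{2} \cdot 0} = \frac{6}{-4 + 0} = \frac{6}{-4} = 6 \left(- \frac{1}{4}\right) = - \frac{3}{2}$)
$\frac{1}{U{\left(2 + 0 \cdot 2,-5 \right)} - 613} \cdot 956 - 1045 = \frac{1}{- \frac{3}{2} - 613} \cdot 956 - 1045 = \frac{1}{- \frac{1229}{2}} \cdot 956 - 1045 = \left(- \frac{2}{1229}\right) 956 - 1045 = - \frac{1912}{1229} - 1045 = - \frac{1286217}{1229}$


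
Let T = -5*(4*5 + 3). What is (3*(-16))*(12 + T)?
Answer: 4944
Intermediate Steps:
T = -115 (T = -5*(20 + 3) = -5*23 = -115)
(3*(-16))*(12 + T) = (3*(-16))*(12 - 115) = -48*(-103) = 4944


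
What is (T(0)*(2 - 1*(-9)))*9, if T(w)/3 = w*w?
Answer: 0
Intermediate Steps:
T(w) = 3*w² (T(w) = 3*(w*w) = 3*w²)
(T(0)*(2 - 1*(-9)))*9 = ((3*0²)*(2 - 1*(-9)))*9 = ((3*0)*(2 + 9))*9 = (0*11)*9 = 0*9 = 0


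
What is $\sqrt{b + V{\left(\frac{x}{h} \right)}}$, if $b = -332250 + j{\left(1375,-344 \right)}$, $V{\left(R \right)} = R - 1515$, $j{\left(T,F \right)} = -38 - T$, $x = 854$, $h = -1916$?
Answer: $\frac{i \sqrt{307614711058}}{958} \approx 578.95 i$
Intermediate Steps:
$V{\left(R \right)} = -1515 + R$
$b = -333663$ ($b = -332250 - 1413 = -333663$)
$\sqrt{b + V{\left(\frac{x}{h} \right)}} = \sqrt{-333663 - \left(1515 - \frac{854}{-1916}\right)} = \sqrt{-333663 + \left(-1515 + 854 \left(- \frac{1}{1916}\right)\right)} = \sqrt{-333663 - \frac{1451797}{958}} = \sqrt{- \frac{321100951}{958}} = \frac{i \sqrt{307614711058}}{958}$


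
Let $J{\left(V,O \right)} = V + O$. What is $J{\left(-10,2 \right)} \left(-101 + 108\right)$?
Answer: $-56$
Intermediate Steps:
$J{\left(V,O \right)} = O + V$
$J{\left(-10,2 \right)} \left(-101 + 108\right) = \left(2 - 10\right) \left(-101 + 108\right) = \left(-8\right) 7 = -56$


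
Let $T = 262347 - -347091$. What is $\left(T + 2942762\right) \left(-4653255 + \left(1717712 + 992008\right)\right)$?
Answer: $-6903825027000$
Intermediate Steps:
$T = 609438$ ($T = 262347 + 347091 = 609438$)
$\left(T + 2942762\right) \left(-4653255 + \left(1717712 + 992008\right)\right) = \left(609438 + 2942762\right) \left(-4653255 + \left(1717712 + 992008\right)\right) = 3552200 \left(-4653255 + 2709720\right) = 3552200 \left(-1943535\right) = -6903825027000$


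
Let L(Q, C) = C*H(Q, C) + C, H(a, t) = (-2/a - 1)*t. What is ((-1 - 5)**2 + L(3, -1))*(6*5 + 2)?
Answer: 3200/3 ≈ 1066.7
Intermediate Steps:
H(a, t) = t*(-1 - 2/a) (H(a, t) = (-1 - 2/a)*t = t*(-1 - 2/a))
L(Q, C) = C - C**2*(2 + Q)/Q (L(Q, C) = C*(-C*(2 + Q)/Q) + C = -C**2*(2 + Q)/Q + C = C - C**2*(2 + Q)/Q)
((-1 - 5)**2 + L(3, -1))*(6*5 + 2) = ((-1 - 5)**2 - 1*(-1)*(-1*3 - (2 + 3))/3)*(6*5 + 2) = ((-6)**2 - 1*(-1)*1/3*(-3 - 1*5))*(30 + 2) = (36 - 1*(-1)*1/3*(-3 - 5))*32 = (36 - 1*(-1)*1/3*(-8))*32 = (36 - 8/3)*32 = (100/3)*32 = 3200/3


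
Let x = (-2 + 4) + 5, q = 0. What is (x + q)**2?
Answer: 49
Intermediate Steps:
x = 7 (x = 2 + 5 = 7)
(x + q)**2 = (7 + 0)**2 = 7**2 = 49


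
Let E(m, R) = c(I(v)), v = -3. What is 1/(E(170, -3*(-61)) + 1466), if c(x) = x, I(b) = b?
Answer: 1/1463 ≈ 0.00068353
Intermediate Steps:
E(m, R) = -3
1/(E(170, -3*(-61)) + 1466) = 1/(-3 + 1466) = 1/1463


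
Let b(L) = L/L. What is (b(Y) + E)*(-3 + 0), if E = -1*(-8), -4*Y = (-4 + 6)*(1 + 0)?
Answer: -27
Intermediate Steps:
Y = -1/2 (Y = -(-4 + 6)*(1 + 0)/4 = -1/2 ≈ -0.50000)
b(L) = 1
E = 8
(b(Y) + E)*(-3 + 0) = (1 + 8)*(-3 + 0) = 9*(-3) = -27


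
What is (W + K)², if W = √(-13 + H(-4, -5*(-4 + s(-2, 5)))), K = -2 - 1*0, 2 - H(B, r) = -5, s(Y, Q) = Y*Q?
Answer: (2 - I*√6)² ≈ -2.0 - 9.798*I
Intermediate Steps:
s(Y, Q) = Q*Y
H(B, r) = 7 (H(B, r) = 2 - 1*(-5) = 2 + 5 = 7)
K = -2 (K = -2 + 0 = -2)
W = I*√6 (W = √(-13 + 7) = √(-6) = I*√6 ≈ 2.4495*I)
(W + K)² = (I*√6 - 2)² = (-2 + I*√6)²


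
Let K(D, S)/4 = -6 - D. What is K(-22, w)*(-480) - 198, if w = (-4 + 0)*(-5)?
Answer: -30918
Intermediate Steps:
w = 20 (w = -4*(-5) = 20)
K(D, S) = -24 - 4*D (K(D, S) = 4*(-6 - D) = -24 - 4*D)
K(-22, w)*(-480) - 198 = (-24 - 4*(-22))*(-480) - 198 = (-24 + 88)*(-480) - 198 = 64*(-480) - 198 = -30720 - 198 = -30918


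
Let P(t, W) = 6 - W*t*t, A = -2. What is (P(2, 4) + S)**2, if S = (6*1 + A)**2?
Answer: 36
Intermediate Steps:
S = 16 (S = (6*1 - 2)**2 = (6 - 2)**2 = 4**2 = 16)
P(t, W) = 6 - W*t**2
(P(2, 4) + S)**2 = ((6 - 1*4*2**2) + 16)**2 = ((6 - 1*4*4) + 16)**2 = ((6 - 16) + 16)**2 = (-10 + 16)**2 = 6**2 = 36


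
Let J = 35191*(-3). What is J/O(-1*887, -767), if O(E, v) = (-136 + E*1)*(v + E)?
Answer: -35191/564014 ≈ -0.062394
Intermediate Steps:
J = -105573
O(E, v) = (-136 + E)*(E + v)
J/O(-1*887, -767) = -105573/((-1*887)² - (-136)*887 - 136*(-767) - 1*887*(-767)) = -105573/((-887)² - 136*(-887) + 104312 - 887*(-767)) = -105573/(786769 + 120632 + 104312 + 680329) = -105573/1692042 = -105573*1/1692042 = -35191/564014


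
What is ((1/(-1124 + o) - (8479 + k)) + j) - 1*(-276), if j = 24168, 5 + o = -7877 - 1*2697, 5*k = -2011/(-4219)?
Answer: 3941332386697/246874785 ≈ 15965.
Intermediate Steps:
k = 2011/21095 (k = (-2011/(-4219))/5 = (-2011*(-1/4219))/5 = (1/5)*(2011/4219) = 2011/21095 ≈ 0.095331)
o = -10579 (o = -5 + (-7877 - 1*2697) = -5 + (-7877 - 2697) = -5 - 10574 = -10579)
((1/(-1124 + o) - (8479 + k)) + j) - 1*(-276) = ((1/(-1124 - 10579) - (8479 + 2011/21095)) + 24168) - 1*(-276) = ((1/(-11703) - 1*178866516/21095) + 24168) + 276 = ((-1/11703 - 178866516/21095) + 24168) + 276 = (-2093274857843/246874785 + 24168) + 276 = 3873194946037/246874785 + 276 = 3941332386697/246874785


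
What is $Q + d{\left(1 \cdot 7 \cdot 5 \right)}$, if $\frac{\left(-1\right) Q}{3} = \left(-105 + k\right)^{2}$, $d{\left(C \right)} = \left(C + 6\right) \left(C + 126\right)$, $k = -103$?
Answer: $-123191$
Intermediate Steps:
$d{\left(C \right)} = \left(6 + C\right) \left(126 + C\right)$
$Q = -129792$ ($Q = - 3 \left(-105 - 103\right)^{2} = - 3 \left(-208\right)^{2} = \left(-3\right) 43264 = -129792$)
$Q + d{\left(1 \cdot 7 \cdot 5 \right)} = -129792 + \left(756 + \left(1 \cdot 7 \cdot 5\right)^{2} + 132 \cdot 1 \cdot 7 \cdot 5\right) = -129792 + \left(756 + \left(7 \cdot 5\right)^{2} + 132 \cdot 7 \cdot 5\right) = -129792 + \left(756 + 35^{2} + 132 \cdot 35\right) = -129792 + \left(756 + 1225 + 4620\right) = -129792 + 6601 = -123191$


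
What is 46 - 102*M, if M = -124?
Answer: 12694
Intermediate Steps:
46 - 102*M = 46 - 102*(-124) = 46 + 12648 = 12694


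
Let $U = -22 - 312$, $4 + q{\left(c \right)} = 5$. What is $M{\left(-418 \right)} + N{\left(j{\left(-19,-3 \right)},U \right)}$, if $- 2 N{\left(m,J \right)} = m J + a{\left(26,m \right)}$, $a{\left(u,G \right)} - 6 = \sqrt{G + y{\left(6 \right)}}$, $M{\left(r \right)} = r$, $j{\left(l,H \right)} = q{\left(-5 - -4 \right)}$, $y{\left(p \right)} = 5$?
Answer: $-254 - \frac{\sqrt{6}}{2} \approx -255.22$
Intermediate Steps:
$q{\left(c \right)} = 1$ ($q{\left(c \right)} = -4 + 5 = 1$)
$j{\left(l,H \right)} = 1$
$a{\left(u,G \right)} = 6 + \sqrt{5 + G}$ ($a{\left(u,G \right)} = 6 + \sqrt{G + 5} = 6 + \sqrt{5 + G}$)
$U = -334$ ($U = -22 - 312 = -334$)
$N{\left(m,J \right)} = -3 - \frac{\sqrt{5 + m}}{2} - \frac{J m}{2}$ ($N{\left(m,J \right)} = - \frac{m J + \left(6 + \sqrt{5 + m}\right)}{2} = - \frac{J m + \left(6 + \sqrt{5 + m}\right)}{2} = - \frac{6 + \sqrt{5 + m} + J m}{2} = -3 - \frac{\sqrt{5 + m}}{2} - \frac{J m}{2}$)
$M{\left(-418 \right)} + N{\left(j{\left(-19,-3 \right)},U \right)} = -418 - \left(3 - 167 + \frac{\sqrt{5 + 1}}{2}\right) = -418 - \left(-164 + \frac{\sqrt{6}}{2}\right) = -418 + \left(164 - \frac{\sqrt{6}}{2}\right) = -254 - \frac{\sqrt{6}}{2}$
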